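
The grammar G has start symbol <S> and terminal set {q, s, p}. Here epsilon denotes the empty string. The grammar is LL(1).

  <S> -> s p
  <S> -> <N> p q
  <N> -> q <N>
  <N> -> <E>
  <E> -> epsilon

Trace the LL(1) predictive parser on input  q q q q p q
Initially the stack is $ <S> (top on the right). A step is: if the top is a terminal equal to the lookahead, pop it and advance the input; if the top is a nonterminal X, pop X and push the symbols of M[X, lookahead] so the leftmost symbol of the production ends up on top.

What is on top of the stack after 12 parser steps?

      Stack        Input          Action
   1  $ <S>        q q q q p q $  expand <S> -> <N> p q
   2  $ q p <N>    q q q q p q $  expand <N> -> q <N>
   3  $ q p <N> q  q q q q p q $  match q
   4  $ q p <N>    q q q p q $    expand <N> -> q <N>
   5  $ q p <N> q  q q q p q $    match q
   6  $ q p <N>    q q p q $      expand <N> -> q <N>
   7  $ q p <N> q  q q p q $      match q
   8  $ q p <N>    q p q $        expand <N> -> q <N>
   9  $ q p <N> q  q p q $        match q
  10  $ q p <N>    p q $          expand <N> -> <E>
  11  $ q p <E>    p q $          expand <E> -> epsilon
  12  $ q p        p q $          match p
Stack after step 12: $ q (top = q).

q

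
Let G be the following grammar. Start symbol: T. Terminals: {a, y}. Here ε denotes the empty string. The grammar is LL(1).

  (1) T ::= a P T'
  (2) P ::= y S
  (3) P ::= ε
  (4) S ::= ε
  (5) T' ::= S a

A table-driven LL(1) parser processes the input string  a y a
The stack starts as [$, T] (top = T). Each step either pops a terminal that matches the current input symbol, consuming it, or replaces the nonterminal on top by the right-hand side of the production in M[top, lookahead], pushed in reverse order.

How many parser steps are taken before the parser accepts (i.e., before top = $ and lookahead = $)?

8

step 1: stack=$ T  input=a y a $  — expand T ::= a P T'
step 2: stack=$ T' P a  input=a y a $  — match a
step 3: stack=$ T' P  input=y a $  — expand P ::= y S
step 4: stack=$ T' S y  input=y a $  — match y
step 5: stack=$ T' S  input=a $  — expand S ::= ε
step 6: stack=$ T'  input=a $  — expand T' ::= S a
step 7: stack=$ a S  input=a $  — expand S ::= ε
step 8: stack=$ a  input=a $  — match a
Accept reached after 8 steps.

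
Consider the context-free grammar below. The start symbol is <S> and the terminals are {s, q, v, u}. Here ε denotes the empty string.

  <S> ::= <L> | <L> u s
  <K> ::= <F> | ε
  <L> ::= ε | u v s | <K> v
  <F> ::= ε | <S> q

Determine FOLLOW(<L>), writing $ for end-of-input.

{$, q, u}

FIRST(<S>) = {ε, q, u, v}  (via <L>, <L> u s)
FIRST(<F>) = {ε, q, u, v}  (via <S> q)
FIRST(<K>) = {ε, q, u, v}  (via <F>)
FIRST(<L>) = {ε, q, u, v}  (via <K> v)
FOLLOW(<S>) includes $ since <S> is the start symbol.
FOLLOW(<S>): in <F>::=<S> q, <S> is followed by q with FIRST {q}. Thus FOLLOW(<S>) = {$, q}.
FOLLOW(<K>): in <L>::=<K> v, <K> is followed by v with FIRST {v}. Thus FOLLOW(<K>) = {v}.
FOLLOW(<L>): in <S>::=<L>, the suffix after <L> is empty, so FOLLOW(<L>) ⊇ FOLLOW(<S>) = {$, q}; in <S>::=<L> u s, <L> is followed by u s with FIRST {u}. Thus FOLLOW(<L>) = {$, q, u}.
FOLLOW(<F>): in <K>::=<F>, the suffix after <F> is empty, so FOLLOW(<F>) ⊇ FOLLOW(<K>) = {v}. Thus FOLLOW(<F>) = {v}.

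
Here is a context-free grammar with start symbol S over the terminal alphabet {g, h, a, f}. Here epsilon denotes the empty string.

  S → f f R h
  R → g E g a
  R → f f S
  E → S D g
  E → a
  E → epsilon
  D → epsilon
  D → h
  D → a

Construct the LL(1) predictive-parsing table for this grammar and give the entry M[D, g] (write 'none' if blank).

FIRST(S): from S→f f R h we get {f}. So FIRST(S) = {f}.
FIRST(R): from R→g E g a we get {g}; from R→f f S we get {f}. So FIRST(R) = {f, g}.
FIRST(D): from D→epsilon we get {epsilon}; from D→h we get {h}; from D→a we get {a}. So FIRST(D) = {epsilon, a, h}.
FIRST(E): from E→S D g we get {f}; from E→a we get {a}; from E→epsilon we get {epsilon}. So FIRST(E) = {epsilon, a, f}.
FOLLOW(S) includes $ since S is the start symbol.
FOLLOW(D): in E→S D g, D is followed by g with FIRST {g}. Thus FOLLOW(D) = {g}.
For D → epsilon: FIRST(epsilon) = {epsilon}, so it goes in M[D, t] for t ∈ {}; since epsilon ∈ FIRST, also for every t ∈ FOLLOW(D) = {g}.
For D → h: FIRST(h) = {h}, so it goes in M[D, t] for t ∈ {h}.
For D → a: FIRST(a) = {a}, so it goes in M[D, t] for t ∈ {a}.

D → epsilon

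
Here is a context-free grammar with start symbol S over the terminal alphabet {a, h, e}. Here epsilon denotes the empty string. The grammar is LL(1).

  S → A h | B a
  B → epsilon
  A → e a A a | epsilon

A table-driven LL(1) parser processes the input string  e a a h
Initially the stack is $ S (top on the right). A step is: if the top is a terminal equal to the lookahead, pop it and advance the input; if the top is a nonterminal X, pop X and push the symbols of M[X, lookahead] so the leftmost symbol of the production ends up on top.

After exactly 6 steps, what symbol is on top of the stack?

h

step 1: stack=$ S  input=e a a h $  — expand S → A h
step 2: stack=$ h A  input=e a a h $  — expand A → e a A a
step 3: stack=$ h a A a e  input=e a a h $  — match e
step 4: stack=$ h a A a  input=a a h $  — match a
step 5: stack=$ h a A  input=a h $  — expand A → epsilon
step 6: stack=$ h a  input=a h $  — match a
Stack after step 6: $ h (top = h).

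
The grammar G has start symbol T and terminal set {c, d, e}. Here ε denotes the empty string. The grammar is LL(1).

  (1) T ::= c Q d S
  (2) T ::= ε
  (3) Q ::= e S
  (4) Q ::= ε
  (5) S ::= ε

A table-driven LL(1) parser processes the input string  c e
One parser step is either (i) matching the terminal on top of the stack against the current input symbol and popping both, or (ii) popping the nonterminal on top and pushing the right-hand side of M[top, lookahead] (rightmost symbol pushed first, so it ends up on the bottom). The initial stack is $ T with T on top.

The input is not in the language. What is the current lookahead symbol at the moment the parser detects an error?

$

step 1: stack=$ T  input=c e $  — expand T ::= c Q d S
step 2: stack=$ S d Q c  input=c e $  — match c
step 3: stack=$ S d Q  input=e $  — expand Q ::= e S
step 4: stack=$ S d S e  input=e $  — match e
step 5: stack=$ S d S  input=$  — expand S ::= ε
step 6: stack=$ S d  input=$  — error: top is terminal d but lookahead is $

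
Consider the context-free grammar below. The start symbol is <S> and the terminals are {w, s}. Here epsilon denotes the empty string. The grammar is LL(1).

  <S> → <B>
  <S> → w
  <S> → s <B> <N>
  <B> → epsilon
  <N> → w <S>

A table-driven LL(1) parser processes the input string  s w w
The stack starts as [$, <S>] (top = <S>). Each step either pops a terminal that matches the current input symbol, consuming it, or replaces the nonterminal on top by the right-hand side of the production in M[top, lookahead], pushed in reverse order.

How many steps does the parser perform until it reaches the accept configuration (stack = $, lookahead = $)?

step 1: stack=$ <S>  input=s w w $  — expand <S> → s <B> <N>
step 2: stack=$ <N> <B> s  input=s w w $  — match s
step 3: stack=$ <N> <B>  input=w w $  — expand <B> → epsilon
step 4: stack=$ <N>  input=w w $  — expand <N> → w <S>
step 5: stack=$ <S> w  input=w w $  — match w
step 6: stack=$ <S>  input=w $  — expand <S> → w
step 7: stack=$ w  input=w $  — match w
Accept reached after 7 steps.

7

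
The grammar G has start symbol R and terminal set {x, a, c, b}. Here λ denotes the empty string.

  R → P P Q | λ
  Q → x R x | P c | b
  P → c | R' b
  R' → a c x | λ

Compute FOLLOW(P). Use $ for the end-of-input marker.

{a, b, c, x}

FIRST(R') = {λ, a}
FIRST(P) = {a, b, c}  (via R' b)
FIRST(R) = {λ, a, b, c}  (via P P Q)
FIRST(Q) = {a, b, c, x}  (via P c)
FOLLOW(R) includes $ since R is the start symbol.
FOLLOW(R): in Q→x R x, R is followed by x with FIRST {x}. Thus FOLLOW(R) = {$, x}.
FOLLOW(Q): in R→P P Q, the suffix after Q is empty, so FOLLOW(Q) ⊇ FOLLOW(R) = {$, x}. Thus FOLLOW(Q) = {$, x}.
FOLLOW(P): in R→P P Q (occurrence 1), P is followed by P Q with FIRST {a, b, c}; in R→P P Q (occurrence 2), P is followed by Q with FIRST {a, b, c, x}; in Q→P c, P is followed by c with FIRST {c}. Thus FOLLOW(P) = {a, b, c, x}.
FOLLOW(R'): in P→R' b, R' is followed by b with FIRST {b}. Thus FOLLOW(R') = {b}.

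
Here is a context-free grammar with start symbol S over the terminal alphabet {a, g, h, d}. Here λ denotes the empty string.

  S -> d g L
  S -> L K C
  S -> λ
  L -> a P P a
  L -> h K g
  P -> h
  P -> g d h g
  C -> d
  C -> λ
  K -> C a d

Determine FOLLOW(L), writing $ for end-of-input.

FIRST(L): from L->a P P a we get {a}; from L->h K g we get {h}. So FIRST(L) = {a, h}.
FIRST(P): from P->h we get {h}; from P->g d h g we get {g}. So FIRST(P) = {g, h}.
FIRST(C): from C->d we get {d}; from C->λ we get {λ}. So FIRST(C) = {λ, d}.
FIRST(S): from S->d g L we get {d}; from S->L K C we get {a, h}; from S->λ we get {λ}. So FIRST(S) = {λ, a, d, h}.
FIRST(K): from K->C a d we get {a, d}. So FIRST(K) = {a, d}.
FOLLOW(S) includes $ since S is the start symbol.
FOLLOW(S): S appears on no right-hand side. Thus FOLLOW(S) = {$}.
FOLLOW(L): in S->d g L, the suffix after L is empty, so FOLLOW(L) ⊇ FOLLOW(S) = {$}; in S->L K C, L is followed by K C with FIRST {a, d}. Thus FOLLOW(L) = {$, a, d}.
FOLLOW(P): in L->a P P a (occurrence 1), P is followed by P a with FIRST {g, h}; in L->a P P a (occurrence 2), P is followed by a with FIRST {a}. Thus FOLLOW(P) = {a, g, h}.
FOLLOW(C): in S->L K C, the suffix after C is empty, so FOLLOW(C) ⊇ FOLLOW(S) = {$}; in K->C a d, C is followed by a d with FIRST {a}. Thus FOLLOW(C) = {$, a}.
FOLLOW(K): in S->L K C, K is followed by C with FIRST {λ, d}; in S->L K C, the suffix after K is nullable, so FOLLOW(K) ⊇ FOLLOW(S) = {$}; in L->h K g, K is followed by g with FIRST {g}. Thus FOLLOW(K) = {$, d, g}.

{$, a, d}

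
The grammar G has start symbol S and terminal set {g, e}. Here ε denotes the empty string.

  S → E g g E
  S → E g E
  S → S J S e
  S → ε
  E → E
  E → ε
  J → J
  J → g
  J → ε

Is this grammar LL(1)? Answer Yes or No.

No

FIRST(S) = {ε, e, g}
FIRST(E) = {ε}
FIRST(J) = {ε, g}
FOLLOW(S) = {$, e, g}
FOLLOW(E) = {$, e, g}
FOLLOW(J) = {e, g}
Cell M[E, $] receives both E → E and E → ε — the grammar is not LL(1).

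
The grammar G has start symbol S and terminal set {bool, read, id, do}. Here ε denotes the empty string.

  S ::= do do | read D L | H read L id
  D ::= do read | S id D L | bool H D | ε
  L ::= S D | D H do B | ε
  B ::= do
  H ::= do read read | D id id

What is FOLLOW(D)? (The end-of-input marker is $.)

FIRST(B): from B::=do we get {do}. So FIRST(B) = {do}.
FIRST(S): from S::=do do we get {do}; from S::=read D L we get {read}; from S::=H read L id we get {bool, do, id, read}. So FIRST(S) = {bool, do, id, read}.
FIRST(D): from D::=do read we get {do}; from D::=S id D L we get {bool, do, id, read}; from D::=bool H D we get {bool}; from D::=ε we get {ε}. So FIRST(D) = {ε, bool, do, id, read}.
FIRST(H): from H::=do read read we get {do}; from H::=D id id we get {bool, do, id, read}. So FIRST(H) = {bool, do, id, read}.
FIRST(L): from L::=S D we get {bool, do, id, read}; from L::=D H do B we get {bool, do, id, read}; from L::=ε we get {ε}. So FIRST(L) = {ε, bool, do, id, read}.
FOLLOW(S) includes $ since S is the start symbol.
FOLLOW(S): in D::=S id D L, S is followed by id D L with FIRST {id}; in L::=S D, S is followed by D with FIRST {ε, bool, do, id, read}; in L::=S D, the suffix after S is nullable, so FOLLOW(S) ⊇ FOLLOW(L) = {$, bool, do, id, read}. Thus FOLLOW(S) = {$, bool, do, id, read}.
FOLLOW(D): in S::=read D L, D is followed by L with FIRST {ε, bool, do, id, read}; in S::=read D L, the suffix after D is nullable, so FOLLOW(D) ⊇ FOLLOW(S) = {$, bool, do, id, read}; in D::=S id D L, D is followed by L with FIRST {ε, bool, do, id, read}; in D::=S id D L, the suffix after D is nullable (adds nothing new); in D::=bool H D, the suffix after D is empty (adds nothing new); in L::=S D, the suffix after D is empty, so FOLLOW(D) ⊇ FOLLOW(L) = {$, bool, do, id, read}; in L::=D H do B, D is followed by H do B with FIRST {bool, do, id, read}; in H::=D id id, D is followed by id id with FIRST {id}. Thus FOLLOW(D) = {$, bool, do, id, read}.
FOLLOW(L): in S::=read D L, the suffix after L is empty, so FOLLOW(L) ⊇ FOLLOW(S) = {$, bool, do, id, read}; in S::=H read L id, L is followed by id with FIRST {id}; in D::=S id D L, the suffix after L is empty, so FOLLOW(L) ⊇ FOLLOW(D) = {$, bool, do, id, read}. Thus FOLLOW(L) = {$, bool, do, id, read}.
FOLLOW(B): in L::=D H do B, the suffix after B is empty, so FOLLOW(B) ⊇ FOLLOW(L) = {$, bool, do, id, read}. Thus FOLLOW(B) = {$, bool, do, id, read}.
FOLLOW(H): in S::=H read L id, H is followed by read L id with FIRST {read}; in D::=bool H D, H is followed by D with FIRST {ε, bool, do, id, read}; in D::=bool H D, the suffix after H is nullable, so FOLLOW(H) ⊇ FOLLOW(D) = {$, bool, do, id, read}; in L::=D H do B, H is followed by do B with FIRST {do}. Thus FOLLOW(H) = {$, bool, do, id, read}.

{$, bool, do, id, read}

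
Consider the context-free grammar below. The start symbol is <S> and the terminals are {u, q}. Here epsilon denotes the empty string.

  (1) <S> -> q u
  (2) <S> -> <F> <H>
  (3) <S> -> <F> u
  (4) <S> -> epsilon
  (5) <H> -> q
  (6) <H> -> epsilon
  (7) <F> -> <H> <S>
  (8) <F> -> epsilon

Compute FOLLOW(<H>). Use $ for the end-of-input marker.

{$, q, u}

FIRST(<H>): from <H>->q we get {q}; from <H>->epsilon we get {epsilon}. So FIRST(<H>) = {epsilon, q}.
FIRST(<S>): from <S>->q u we get {q}; from <S>-><F> <H> we get {epsilon, q, u}; from <S>-><F> u we get {q, u}; from <S>->epsilon we get {epsilon}. So FIRST(<S>) = {epsilon, q, u}.
FIRST(<F>): from <F>-><H> <S> we get {epsilon, q, u}; from <F>->epsilon we get {epsilon}. So FIRST(<F>) = {epsilon, q, u}.
FOLLOW(<S>) includes $ since <S> is the start symbol.
FOLLOW(<S>): in <F>-><H> <S>, the suffix after <S> is empty, so FOLLOW(<S>) ⊇ FOLLOW(<F>) = {$, q, u}. Thus FOLLOW(<S>) = {$, q, u}.
FOLLOW(<F>): in <S>-><F> <H>, <F> is followed by <H> with FIRST {epsilon, q}; in <S>-><F> <H>, the suffix after <F> is nullable, so FOLLOW(<F>) ⊇ FOLLOW(<S>) = {$, q, u}; in <S>-><F> u, <F> is followed by u with FIRST {u}. Thus FOLLOW(<F>) = {$, q, u}.
FOLLOW(<H>): in <S>-><F> <H>, the suffix after <H> is empty, so FOLLOW(<H>) ⊇ FOLLOW(<S>) = {$, q, u}; in <F>-><H> <S>, <H> is followed by <S> with FIRST {epsilon, q, u}; in <F>-><H> <S>, the suffix after <H> is nullable, so FOLLOW(<H>) ⊇ FOLLOW(<F>) = {$, q, u}. Thus FOLLOW(<H>) = {$, q, u}.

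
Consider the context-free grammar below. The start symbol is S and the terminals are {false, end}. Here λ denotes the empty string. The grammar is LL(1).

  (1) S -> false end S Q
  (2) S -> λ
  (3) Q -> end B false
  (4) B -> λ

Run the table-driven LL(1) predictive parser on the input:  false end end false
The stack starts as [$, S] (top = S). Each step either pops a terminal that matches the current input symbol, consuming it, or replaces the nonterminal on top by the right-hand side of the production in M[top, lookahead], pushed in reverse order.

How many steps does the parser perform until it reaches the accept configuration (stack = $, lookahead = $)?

step 1: stack=$ S  input=false end end false $  — expand S -> false end S Q
step 2: stack=$ Q S end false  input=false end end false $  — match false
step 3: stack=$ Q S end  input=end end false $  — match end
step 4: stack=$ Q S  input=end false $  — expand S -> λ
step 5: stack=$ Q  input=end false $  — expand Q -> end B false
step 6: stack=$ false B end  input=end false $  — match end
step 7: stack=$ false B  input=false $  — expand B -> λ
step 8: stack=$ false  input=false $  — match false
Accept reached after 8 steps.

8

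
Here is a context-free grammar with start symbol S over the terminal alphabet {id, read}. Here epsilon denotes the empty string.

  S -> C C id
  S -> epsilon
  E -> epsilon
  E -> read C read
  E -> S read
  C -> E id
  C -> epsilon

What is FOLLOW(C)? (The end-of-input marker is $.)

FIRST(S) = {epsilon, id, read}  (via C C id)
FIRST(E) = {epsilon, id, read}  (via S read)
FIRST(C) = {epsilon, id, read}  (via E id)
FOLLOW(S) includes $ since S is the start symbol.
FOLLOW(S): in E->S read, S is followed by read with FIRST {read}. Thus FOLLOW(S) = {$, read}.
FOLLOW(E): in C->E id, E is followed by id with FIRST {id}. Thus FOLLOW(E) = {id}.
FOLLOW(C): in S->C C id (occurrence 1), C is followed by C id with FIRST {id, read}; in S->C C id (occurrence 2), C is followed by id with FIRST {id}; in E->read C read, C is followed by read with FIRST {read}. Thus FOLLOW(C) = {id, read}.

{id, read}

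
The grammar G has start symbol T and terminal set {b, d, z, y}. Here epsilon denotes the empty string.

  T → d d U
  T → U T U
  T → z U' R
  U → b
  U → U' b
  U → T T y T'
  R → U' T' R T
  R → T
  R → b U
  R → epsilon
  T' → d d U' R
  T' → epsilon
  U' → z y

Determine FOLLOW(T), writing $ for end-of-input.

{$, b, d, y, z}

FIRST(T'): from T'→d d U' R we get {d}; from T'→epsilon we get {epsilon}. So FIRST(T') = {epsilon, d}.
FIRST(U'): from U'→z y we get {z}. So FIRST(U') = {z}.
FIRST(T): from T→d d U we get {d}; from T→U T U we get {b, d, z}; from T→z U' R we get {z}. So FIRST(T) = {b, d, z}.
FIRST(U): from U→b we get {b}; from U→U' b we get {z}; from U→T T y T' we get {b, d, z}. So FIRST(U) = {b, d, z}.
FIRST(R): from R→U' T' R T we get {z}; from R→T we get {b, d, z}; from R→b U we get {b}; from R→epsilon we get {epsilon}. So FIRST(R) = {epsilon, b, d, z}.
FOLLOW(T) includes $ since T is the start symbol.
FOLLOW(T): in T→U T U, T is followed by U with FIRST {b, d, z}; in U→T T y T' (occurrence 1), T is followed by T y T' with FIRST {b, d, z}; in U→T T y T' (occurrence 2), T is followed by y T' with FIRST {y}; in R→U' T' R T, the suffix after T is empty, so FOLLOW(T) ⊇ FOLLOW(R) = {$, b, d, y, z}; in R→T, the suffix after T is empty, so FOLLOW(T) ⊇ FOLLOW(R) = {$, b, d, y, z}. Thus FOLLOW(T) = {$, b, d, y, z}.
FOLLOW(U): in T→d d U, the suffix after U is empty, so FOLLOW(U) ⊇ FOLLOW(T) = {$, b, d, y, z}; in T→U T U (occurrence 1), U is followed by T U with FIRST {b, d, z}; in T→U T U (occurrence 2), the suffix after U is empty, so FOLLOW(U) ⊇ FOLLOW(T) = {$, b, d, y, z}; in R→b U, the suffix after U is empty, so FOLLOW(U) ⊇ FOLLOW(R) = {$, b, d, y, z}. Thus FOLLOW(U) = {$, b, d, y, z}.
FOLLOW(T'): in U→T T y T', the suffix after T' is empty, so FOLLOW(T') ⊇ FOLLOW(U) = {$, b, d, y, z}; in R→U' T' R T, T' is followed by R T with FIRST {b, d, z}. Thus FOLLOW(T') = {$, b, d, y, z}.
FOLLOW(R): in T→z U' R, the suffix after R is empty, so FOLLOW(R) ⊇ FOLLOW(T) = {$, b, d, y, z}; in R→U' T' R T, R is followed by T with FIRST {b, d, z}; in T'→d d U' R, the suffix after R is empty, so FOLLOW(R) ⊇ FOLLOW(T') = {$, b, d, y, z}. Thus FOLLOW(R) = {$, b, d, y, z}.
FOLLOW(U'): in T→z U' R, U' is followed by R with FIRST {epsilon, b, d, z}; in T→z U' R, the suffix after U' is nullable, so FOLLOW(U') ⊇ FOLLOW(T) = {$, b, d, y, z}; in U→U' b, U' is followed by b with FIRST {b}; in R→U' T' R T, U' is followed by T' R T with FIRST {b, d, z}; in T'→d d U' R, U' is followed by R with FIRST {epsilon, b, d, z}; in T'→d d U' R, the suffix after U' is nullable, so FOLLOW(U') ⊇ FOLLOW(T') = {$, b, d, y, z}. Thus FOLLOW(U') = {$, b, d, y, z}.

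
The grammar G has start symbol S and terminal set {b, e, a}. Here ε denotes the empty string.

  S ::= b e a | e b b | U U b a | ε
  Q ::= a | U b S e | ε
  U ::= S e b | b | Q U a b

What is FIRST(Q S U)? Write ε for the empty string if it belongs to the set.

FIRST(S): from S::=b e a we get {b}; from S::=e b b we get {e}; from S::=U U b a we get {a, b, e}; from S::=ε we get {ε}. So FIRST(S) = {ε, a, b, e}.
FIRST(Q): from Q::=a we get {a}; from Q::=U b S e we get {a, b, e}; from Q::=ε we get {ε}. So FIRST(Q) = {ε, a, b, e}.
FIRST(U): from U::=S e b we get {a, b, e}; from U::=b we get {b}; from U::=Q U a b we get {a, b, e}. So FIRST(U) = {a, b, e}.
FIRST(Q S U): take FIRST of each symbol in turn, carrying on past any symbol whose FIRST contains ε; result {a, b, e}.

{a, b, e}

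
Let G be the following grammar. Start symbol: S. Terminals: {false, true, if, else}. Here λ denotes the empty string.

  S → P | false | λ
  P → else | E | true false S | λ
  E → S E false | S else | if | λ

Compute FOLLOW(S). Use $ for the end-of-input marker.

FIRST(S) = {λ, else, false, if, true}  (via P)
FIRST(E) = {λ, else, false, if, true}  (via S E false, S else)
FIRST(P) = {λ, else, false, if, true}  (via E)
FOLLOW(S) includes $ since S is the start symbol.
FOLLOW(S): in P→true false S, the suffix after S is empty, so FOLLOW(S) ⊇ FOLLOW(P) = {$, else, false, if, true}; in E→S E false, S is followed by E false with FIRST {else, false, if, true}; in E→S else, S is followed by else with FIRST {else}. Thus FOLLOW(S) = {$, else, false, if, true}.
FOLLOW(P): in S→P, the suffix after P is empty, so FOLLOW(P) ⊇ FOLLOW(S) = {$, else, false, if, true}. Thus FOLLOW(P) = {$, else, false, if, true}.
FOLLOW(E): in P→E, the suffix after E is empty, so FOLLOW(E) ⊇ FOLLOW(P) = {$, else, false, if, true}; in E→S E false, E is followed by false with FIRST {false}. Thus FOLLOW(E) = {$, else, false, if, true}.

{$, else, false, if, true}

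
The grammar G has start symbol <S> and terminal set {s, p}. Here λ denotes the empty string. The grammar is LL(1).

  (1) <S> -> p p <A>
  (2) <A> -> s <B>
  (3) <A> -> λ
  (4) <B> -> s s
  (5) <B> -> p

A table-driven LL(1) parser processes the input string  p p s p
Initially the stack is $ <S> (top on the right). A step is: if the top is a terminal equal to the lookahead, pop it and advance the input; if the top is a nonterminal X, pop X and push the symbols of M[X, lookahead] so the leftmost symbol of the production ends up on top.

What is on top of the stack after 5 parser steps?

     Stack      Input      Action
  1  $ <S>      p p s p $  expand <S> -> p p <A>
  2  $ <A> p p  p p s p $  match p
  3  $ <A> p    p s p $    match p
  4  $ <A>      s p $      expand <A> -> s <B>
  5  $ <B> s    s p $      match s
Stack after step 5: $ <B> (top = <B>).

<B>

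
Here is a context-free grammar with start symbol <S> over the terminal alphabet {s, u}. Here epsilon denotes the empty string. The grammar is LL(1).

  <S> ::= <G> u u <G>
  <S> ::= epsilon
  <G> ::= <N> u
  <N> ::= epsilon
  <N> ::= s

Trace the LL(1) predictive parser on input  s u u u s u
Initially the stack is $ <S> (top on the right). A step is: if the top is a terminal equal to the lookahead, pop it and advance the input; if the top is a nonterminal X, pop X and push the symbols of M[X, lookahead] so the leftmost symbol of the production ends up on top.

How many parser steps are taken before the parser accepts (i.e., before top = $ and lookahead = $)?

11

step 1: stack=$ <S>  input=s u u u s u $  — expand <S> ::= <G> u u <G>
step 2: stack=$ <G> u u <G>  input=s u u u s u $  — expand <G> ::= <N> u
step 3: stack=$ <G> u u u <N>  input=s u u u s u $  — expand <N> ::= s
step 4: stack=$ <G> u u u s  input=s u u u s u $  — match s
step 5: stack=$ <G> u u u  input=u u u s u $  — match u
step 6: stack=$ <G> u u  input=u u s u $  — match u
step 7: stack=$ <G> u  input=u s u $  — match u
step 8: stack=$ <G>  input=s u $  — expand <G> ::= <N> u
step 9: stack=$ u <N>  input=s u $  — expand <N> ::= s
step 10: stack=$ u s  input=s u $  — match s
step 11: stack=$ u  input=u $  — match u
Accept reached after 11 steps.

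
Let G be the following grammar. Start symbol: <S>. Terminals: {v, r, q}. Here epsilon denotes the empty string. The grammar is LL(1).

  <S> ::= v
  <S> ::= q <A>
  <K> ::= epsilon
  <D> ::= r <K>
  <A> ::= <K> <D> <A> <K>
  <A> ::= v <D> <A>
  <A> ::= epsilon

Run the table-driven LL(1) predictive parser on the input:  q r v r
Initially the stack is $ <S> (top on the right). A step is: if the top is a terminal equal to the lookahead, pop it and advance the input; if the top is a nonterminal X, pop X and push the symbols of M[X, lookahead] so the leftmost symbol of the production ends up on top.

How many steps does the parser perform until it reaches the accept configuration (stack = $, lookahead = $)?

      Stack              Input      Action
   1  $ <S>              q r v r $  expand <S> ::= q <A>
   2  $ <A> q            q r v r $  match q
   3  $ <A>              r v r $    expand <A> ::= <K> <D> <A> <K>
   4  $ <K> <A> <D> <K>  r v r $    expand <K> ::= epsilon
   5  $ <K> <A> <D>      r v r $    expand <D> ::= r <K>
   6  $ <K> <A> <K> r    r v r $    match r
   7  $ <K> <A> <K>      v r $      expand <K> ::= epsilon
   8  $ <K> <A>          v r $      expand <A> ::= v <D> <A>
   9  $ <K> <A> <D> v    v r $      match v
  10  $ <K> <A> <D>      r $        expand <D> ::= r <K>
  11  $ <K> <A> <K> r    r $        match r
  12  $ <K> <A> <K>      $          expand <K> ::= epsilon
  13  $ <K> <A>          $          expand <A> ::= epsilon
  14  $ <K>              $          expand <K> ::= epsilon
Accept reached after 14 steps.

14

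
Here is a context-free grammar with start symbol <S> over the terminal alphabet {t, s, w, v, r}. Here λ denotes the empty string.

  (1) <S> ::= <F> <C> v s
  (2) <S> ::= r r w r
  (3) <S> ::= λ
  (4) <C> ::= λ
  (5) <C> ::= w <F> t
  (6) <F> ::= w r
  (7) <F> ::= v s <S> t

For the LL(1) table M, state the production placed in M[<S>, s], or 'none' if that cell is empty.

none

FIRST(<C>): from <C>::=λ we get {λ}; from <C>::=w <F> t we get {w}. So FIRST(<C>) = {λ, w}.
FIRST(<F>): from <F>::=w r we get {w}; from <F>::=v s <S> t we get {v}. So FIRST(<F>) = {v, w}.
FIRST(<S>): from <S>::=<F> <C> v s we get {v, w}; from <S>::=r r w r we get {r}; from <S>::=λ we get {λ}. So FIRST(<S>) = {λ, r, v, w}.
FOLLOW(<S>) includes $ since <S> is the start symbol.
FOLLOW(<S>): in <F>::=v s <S> t, <S> is followed by t with FIRST {t}. Thus FOLLOW(<S>) = {$, t}.
For <S> ::= <F> <C> v s: FIRST(<F> <C> v s) = {v, w}, so it goes in M[<S>, t] for t ∈ {v, w}.
For <S> ::= r r w r: FIRST(r r w r) = {r}, so it goes in M[<S>, t] for t ∈ {r}.
For <S> ::= λ: FIRST(λ) = {λ}, so it goes in M[<S>, t] for t ∈ {}; since λ ∈ FIRST, also for every t ∈ FOLLOW(<S>) = {$, t}.
None of these place a production in M[<S>, s].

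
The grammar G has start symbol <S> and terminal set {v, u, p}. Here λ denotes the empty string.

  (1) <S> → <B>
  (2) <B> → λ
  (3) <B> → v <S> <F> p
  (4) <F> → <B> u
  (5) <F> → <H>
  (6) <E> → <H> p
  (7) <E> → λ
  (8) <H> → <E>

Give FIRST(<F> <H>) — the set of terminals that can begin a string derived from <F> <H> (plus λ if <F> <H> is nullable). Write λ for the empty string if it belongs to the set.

{λ, p, u, v}

FIRST(<B>): from <B>→λ we get {λ}; from <B>→v <S> <F> p we get {v}. So FIRST(<B>) = {λ, v}.
FIRST(<S>): from <S>→<B> we get {λ, v}. So FIRST(<S>) = {λ, v}.
FIRST(<F>): from <F>→<B> u we get {u, v}; from <F>→<H> we get {λ, p}. So FIRST(<F>) = {λ, p, u, v}.
FIRST(<E>): from <E>→<H> p we get {p}; from <E>→λ we get {λ}. So FIRST(<E>) = {λ, p}.
FIRST(<H>): from <H>→<E> we get {λ, p}. So FIRST(<H>) = {λ, p}.
FIRST(<F> <H>): take FIRST of each symbol in turn, carrying on past any symbol whose FIRST contains λ; result {λ, p, u, v}.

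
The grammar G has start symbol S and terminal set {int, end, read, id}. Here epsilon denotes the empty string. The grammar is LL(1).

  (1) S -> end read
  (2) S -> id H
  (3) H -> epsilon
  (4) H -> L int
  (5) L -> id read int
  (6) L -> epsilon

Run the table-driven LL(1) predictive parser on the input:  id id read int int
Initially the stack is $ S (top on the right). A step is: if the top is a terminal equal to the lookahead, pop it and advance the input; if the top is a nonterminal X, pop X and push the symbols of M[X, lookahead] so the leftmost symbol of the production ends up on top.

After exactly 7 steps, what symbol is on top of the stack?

step 1: stack=$ S  input=id id read int int $  — expand S -> id H
step 2: stack=$ H id  input=id id read int int $  — match id
step 3: stack=$ H  input=id read int int $  — expand H -> L int
step 4: stack=$ int L  input=id read int int $  — expand L -> id read int
step 5: stack=$ int int read id  input=id read int int $  — match id
step 6: stack=$ int int read  input=read int int $  — match read
step 7: stack=$ int int  input=int int $  — match int
Stack after step 7: $ int (top = int).

int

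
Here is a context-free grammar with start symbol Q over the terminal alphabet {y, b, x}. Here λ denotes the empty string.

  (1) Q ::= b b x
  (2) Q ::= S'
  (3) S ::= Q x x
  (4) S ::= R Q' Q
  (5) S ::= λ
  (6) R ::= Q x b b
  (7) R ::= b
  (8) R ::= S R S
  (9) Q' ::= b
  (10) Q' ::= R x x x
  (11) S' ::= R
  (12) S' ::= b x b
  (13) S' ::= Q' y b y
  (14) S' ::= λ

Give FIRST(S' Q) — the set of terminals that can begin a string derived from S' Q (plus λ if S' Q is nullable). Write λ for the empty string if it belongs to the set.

FIRST(Q) = {λ, b, x}  (via S')
FIRST(S) = {λ, b, x}  (via Q x x, R Q' Q)
FIRST(R) = {b, x}  (via Q x b b, S R S)
FIRST(Q') = {b, x}  (via R x x x)
FIRST(S') = {λ, b, x}  (via R, Q' y b y)
FIRST(S' Q): take FIRST of each symbol in turn, carrying on past any symbol whose FIRST contains λ; result {λ, b, x}.

{λ, b, x}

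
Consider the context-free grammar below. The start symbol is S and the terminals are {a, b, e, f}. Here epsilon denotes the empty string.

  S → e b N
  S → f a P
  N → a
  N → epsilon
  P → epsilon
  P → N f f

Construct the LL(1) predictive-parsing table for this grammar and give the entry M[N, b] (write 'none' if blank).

FIRST(S): from S→e b N we get {e}; from S→f a P we get {f}. So FIRST(S) = {e, f}.
FIRST(N): from N→a we get {a}; from N→epsilon we get {epsilon}. So FIRST(N) = {epsilon, a}.
FIRST(P): from P→epsilon we get {epsilon}; from P→N f f we get {a, f}. So FIRST(P) = {epsilon, a, f}.
FOLLOW(S) includes $ since S is the start symbol.
FOLLOW(S): S appears on no right-hand side. Thus FOLLOW(S) = {$}.
FOLLOW(N): in S→e b N, the suffix after N is empty, so FOLLOW(N) ⊇ FOLLOW(S) = {$}; in P→N f f, N is followed by f f with FIRST {f}. Thus FOLLOW(N) = {$, f}.
For N → a: FIRST(a) = {a}, so it goes in M[N, t] for t ∈ {a}.
For N → epsilon: FIRST(epsilon) = {epsilon}, so it goes in M[N, t] for t ∈ {}; since epsilon ∈ FIRST, also for every t ∈ FOLLOW(N) = {$, f}.
None of these place a production in M[N, b].

none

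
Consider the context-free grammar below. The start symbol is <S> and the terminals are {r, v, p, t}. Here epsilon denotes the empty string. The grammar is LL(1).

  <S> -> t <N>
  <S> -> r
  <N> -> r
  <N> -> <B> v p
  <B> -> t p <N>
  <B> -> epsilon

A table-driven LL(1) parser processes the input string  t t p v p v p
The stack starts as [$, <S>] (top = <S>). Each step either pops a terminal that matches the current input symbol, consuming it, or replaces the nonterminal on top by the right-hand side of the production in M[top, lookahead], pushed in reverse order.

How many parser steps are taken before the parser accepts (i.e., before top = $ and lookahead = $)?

12

step 1: stack=$ <S>  input=t t p v p v p $  — expand <S> -> t <N>
step 2: stack=$ <N> t  input=t t p v p v p $  — match t
step 3: stack=$ <N>  input=t p v p v p $  — expand <N> -> <B> v p
step 4: stack=$ p v <B>  input=t p v p v p $  — expand <B> -> t p <N>
step 5: stack=$ p v <N> p t  input=t p v p v p $  — match t
step 6: stack=$ p v <N> p  input=p v p v p $  — match p
step 7: stack=$ p v <N>  input=v p v p $  — expand <N> -> <B> v p
step 8: stack=$ p v p v <B>  input=v p v p $  — expand <B> -> epsilon
step 9: stack=$ p v p v  input=v p v p $  — match v
step 10: stack=$ p v p  input=p v p $  — match p
step 11: stack=$ p v  input=v p $  — match v
step 12: stack=$ p  input=p $  — match p
Accept reached after 12 steps.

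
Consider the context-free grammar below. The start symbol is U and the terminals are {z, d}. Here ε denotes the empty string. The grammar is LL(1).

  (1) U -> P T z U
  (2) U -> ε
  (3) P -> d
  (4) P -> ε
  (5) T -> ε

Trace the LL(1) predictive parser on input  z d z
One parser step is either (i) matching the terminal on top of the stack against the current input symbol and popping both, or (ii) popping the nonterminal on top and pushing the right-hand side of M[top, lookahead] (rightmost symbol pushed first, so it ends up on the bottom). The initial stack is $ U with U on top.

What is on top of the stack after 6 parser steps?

d

     Stack      Input    Action
  1  $ U        z d z $  expand U -> P T z U
  2  $ U z T P  z d z $  expand P -> ε
  3  $ U z T    z d z $  expand T -> ε
  4  $ U z      z d z $  match z
  5  $ U        d z $    expand U -> P T z U
  6  $ U z T P  d z $    expand P -> d
Stack after step 6: $ U z T d (top = d).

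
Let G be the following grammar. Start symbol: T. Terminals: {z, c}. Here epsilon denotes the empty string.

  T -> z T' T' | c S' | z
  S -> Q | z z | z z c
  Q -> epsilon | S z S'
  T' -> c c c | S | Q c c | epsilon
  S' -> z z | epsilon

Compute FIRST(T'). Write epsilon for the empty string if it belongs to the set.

{epsilon, c, z}

FIRST(T) = {c, z}
FIRST(S') = {epsilon, z}
FIRST(S) = {epsilon, z}  (via Q)
FIRST(Q) = {epsilon, z}  (via S z S')
FIRST(T') = {epsilon, c, z}  (via S, Q c c)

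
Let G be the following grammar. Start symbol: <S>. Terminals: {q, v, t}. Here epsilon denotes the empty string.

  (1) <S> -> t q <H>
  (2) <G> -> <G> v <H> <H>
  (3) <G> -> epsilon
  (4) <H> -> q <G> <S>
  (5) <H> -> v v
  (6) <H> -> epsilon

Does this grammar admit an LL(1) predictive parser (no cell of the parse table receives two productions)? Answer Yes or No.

FIRST(<S>) = {t}
FIRST(<G>) = {epsilon, v}
FIRST(<H>) = {epsilon, q, v}
FOLLOW(<S>) = {$, q, t, v}
FOLLOW(<G>) = {t, v}
FOLLOW(<H>) = {$, q, t, v}
Cell M[<G>, v] receives both <G> -> <G> v <H> <H> and <G> -> epsilon — the grammar is not LL(1).

No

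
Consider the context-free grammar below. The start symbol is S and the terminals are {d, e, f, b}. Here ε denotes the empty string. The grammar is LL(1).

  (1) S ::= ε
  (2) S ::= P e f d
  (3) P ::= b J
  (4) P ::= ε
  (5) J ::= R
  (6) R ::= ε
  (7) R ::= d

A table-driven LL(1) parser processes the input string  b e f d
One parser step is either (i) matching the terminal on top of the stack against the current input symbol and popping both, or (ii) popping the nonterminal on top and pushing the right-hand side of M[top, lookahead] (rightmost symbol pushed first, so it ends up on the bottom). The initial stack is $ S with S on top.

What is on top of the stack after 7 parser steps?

d

step 1: stack=$ S  input=b e f d $  — expand S ::= P e f d
step 2: stack=$ d f e P  input=b e f d $  — expand P ::= b J
step 3: stack=$ d f e J b  input=b e f d $  — match b
step 4: stack=$ d f e J  input=e f d $  — expand J ::= R
step 5: stack=$ d f e R  input=e f d $  — expand R ::= ε
step 6: stack=$ d f e  input=e f d $  — match e
step 7: stack=$ d f  input=f d $  — match f
Stack after step 7: $ d (top = d).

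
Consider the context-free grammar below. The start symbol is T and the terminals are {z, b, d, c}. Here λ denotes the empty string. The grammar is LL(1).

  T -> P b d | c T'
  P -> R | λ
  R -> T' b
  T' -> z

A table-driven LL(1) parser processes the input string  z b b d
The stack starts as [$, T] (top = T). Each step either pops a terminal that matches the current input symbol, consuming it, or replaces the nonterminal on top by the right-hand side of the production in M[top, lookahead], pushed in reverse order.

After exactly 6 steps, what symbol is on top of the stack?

step 1: stack=$ T  input=z b b d $  — expand T -> P b d
step 2: stack=$ d b P  input=z b b d $  — expand P -> R
step 3: stack=$ d b R  input=z b b d $  — expand R -> T' b
step 4: stack=$ d b b T'  input=z b b d $  — expand T' -> z
step 5: stack=$ d b b z  input=z b b d $  — match z
step 6: stack=$ d b b  input=b b d $  — match b
Stack after step 6: $ d b (top = b).

b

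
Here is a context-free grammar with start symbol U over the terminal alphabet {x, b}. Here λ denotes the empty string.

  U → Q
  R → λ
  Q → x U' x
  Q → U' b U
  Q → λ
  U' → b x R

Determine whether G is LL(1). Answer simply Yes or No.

FIRST(U) = {λ, b, x}
FIRST(R) = {λ}
FIRST(Q) = {λ, b, x}
FIRST(U') = {b}
FOLLOW(U) = {$}
FOLLOW(R) = {b, x}
FOLLOW(Q) = {$}
FOLLOW(U') = {b, x}
Each cell of M receives at most one production.

Yes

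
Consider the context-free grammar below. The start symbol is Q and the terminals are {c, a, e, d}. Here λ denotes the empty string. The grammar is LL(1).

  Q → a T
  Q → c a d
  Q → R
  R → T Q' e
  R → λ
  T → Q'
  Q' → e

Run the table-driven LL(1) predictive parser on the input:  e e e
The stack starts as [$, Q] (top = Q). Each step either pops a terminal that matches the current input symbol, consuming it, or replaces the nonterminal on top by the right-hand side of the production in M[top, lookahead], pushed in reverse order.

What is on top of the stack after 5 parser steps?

Q'

     Stack      Input    Action
  1  $ Q        e e e $  expand Q → R
  2  $ R        e e e $  expand R → T Q' e
  3  $ e Q' T   e e e $  expand T → Q'
  4  $ e Q' Q'  e e e $  expand Q' → e
  5  $ e Q' e   e e e $  match e
Stack after step 5: $ e Q' (top = Q').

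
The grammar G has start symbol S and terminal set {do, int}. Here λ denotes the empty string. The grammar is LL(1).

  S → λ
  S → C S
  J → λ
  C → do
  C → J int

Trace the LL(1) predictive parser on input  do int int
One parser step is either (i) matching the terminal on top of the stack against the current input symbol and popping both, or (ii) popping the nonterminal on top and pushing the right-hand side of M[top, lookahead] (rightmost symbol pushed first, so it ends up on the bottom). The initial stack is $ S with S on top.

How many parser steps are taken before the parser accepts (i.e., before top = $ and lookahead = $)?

12

      Stack      Input         Action
   1  $ S        do int int $  expand S → C S
   2  $ S C      do int int $  expand C → do
   3  $ S do     do int int $  match do
   4  $ S        int int $     expand S → C S
   5  $ S C      int int $     expand C → J int
   6  $ S int J  int int $     expand J → λ
   7  $ S int    int int $     match int
   8  $ S        int $         expand S → C S
   9  $ S C      int $         expand C → J int
  10  $ S int J  int $         expand J → λ
  11  $ S int    int $         match int
  12  $ S        $             expand S → λ
Accept reached after 12 steps.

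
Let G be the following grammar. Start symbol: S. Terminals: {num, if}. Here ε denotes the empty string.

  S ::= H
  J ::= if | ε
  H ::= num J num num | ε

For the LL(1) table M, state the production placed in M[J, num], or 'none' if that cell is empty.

J ::= ε

FIRST(J) = {ε, if}
FIRST(H) = {ε, num}
FIRST(S) = {ε, num}  (via H)
FOLLOW(S) includes $ since S is the start symbol.
FOLLOW(J): in H::=num J num num, J is followed by num num with FIRST {num}. Thus FOLLOW(J) = {num}.
For J ::= if: FIRST(if) = {if}, so it goes in M[J, t] for t ∈ {if}.
For J ::= ε: FIRST(ε) = {ε}, so it goes in M[J, t] for t ∈ {}; since ε ∈ FIRST, also for every t ∈ FOLLOW(J) = {num}.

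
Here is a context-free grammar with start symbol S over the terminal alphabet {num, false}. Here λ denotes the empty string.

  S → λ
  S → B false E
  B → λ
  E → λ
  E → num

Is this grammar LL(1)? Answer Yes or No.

FIRST(S) = {λ, false}
FIRST(B) = {λ}
FIRST(E) = {λ, num}
FOLLOW(S) = {$}
FOLLOW(B) = {false}
FOLLOW(E) = {$}
Each cell of M receives at most one production.

Yes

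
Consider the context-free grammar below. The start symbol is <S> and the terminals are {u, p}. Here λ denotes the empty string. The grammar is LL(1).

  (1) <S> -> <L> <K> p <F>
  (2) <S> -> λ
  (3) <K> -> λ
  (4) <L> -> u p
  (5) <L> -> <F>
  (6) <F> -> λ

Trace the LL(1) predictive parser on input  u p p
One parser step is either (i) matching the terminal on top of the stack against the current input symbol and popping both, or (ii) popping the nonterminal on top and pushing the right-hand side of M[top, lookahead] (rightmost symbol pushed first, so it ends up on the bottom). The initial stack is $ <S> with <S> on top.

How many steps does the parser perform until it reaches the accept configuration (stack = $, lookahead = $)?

7

     Stack            Input    Action
  1  $ <S>            u p p $  expand <S> -> <L> <K> p <F>
  2  $ <F> p <K> <L>  u p p $  expand <L> -> u p
  3  $ <F> p <K> p u  u p p $  match u
  4  $ <F> p <K> p    p p $    match p
  5  $ <F> p <K>      p $      expand <K> -> λ
  6  $ <F> p          p $      match p
  7  $ <F>            $        expand <F> -> λ
Accept reached after 7 steps.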